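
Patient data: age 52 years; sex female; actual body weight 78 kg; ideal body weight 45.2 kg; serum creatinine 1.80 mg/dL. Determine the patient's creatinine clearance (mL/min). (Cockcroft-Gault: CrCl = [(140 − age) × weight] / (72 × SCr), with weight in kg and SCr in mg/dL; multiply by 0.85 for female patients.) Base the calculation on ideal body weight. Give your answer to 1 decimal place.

CrCl = (140 − 52) × 45.2 / (72 × 1.8) × 0.85 = 3977.6 / 129.60 × 0.85 ≈ 26.1 mL/min

26.1 mL/min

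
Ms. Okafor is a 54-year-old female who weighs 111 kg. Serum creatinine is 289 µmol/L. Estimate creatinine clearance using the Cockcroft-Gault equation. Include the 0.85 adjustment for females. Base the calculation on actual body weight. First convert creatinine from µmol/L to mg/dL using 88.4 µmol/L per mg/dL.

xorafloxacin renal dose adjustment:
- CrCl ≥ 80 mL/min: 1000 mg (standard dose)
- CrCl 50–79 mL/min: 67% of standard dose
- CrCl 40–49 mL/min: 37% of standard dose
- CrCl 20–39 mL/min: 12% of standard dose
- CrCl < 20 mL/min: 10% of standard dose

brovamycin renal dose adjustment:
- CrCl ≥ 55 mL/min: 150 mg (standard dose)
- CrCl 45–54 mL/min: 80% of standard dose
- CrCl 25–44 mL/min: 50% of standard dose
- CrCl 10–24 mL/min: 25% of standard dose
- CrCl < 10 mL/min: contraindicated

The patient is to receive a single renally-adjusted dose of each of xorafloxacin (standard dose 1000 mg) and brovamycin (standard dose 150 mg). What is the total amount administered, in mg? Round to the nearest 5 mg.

195 mg

SCr = 289 / 88.4 = 3.269 mg/dL
CrCl = (140 − 54) × 111 / (72 × 3.269) × 0.85 = 9546.0 / 235.37 × 0.85 ≈ 34.5 mL/min
CrCl ≈ 34 mL/min.
xorafloxacin: 20–39 mL/min → 12% of 1000 mg = 120 mg.
brovamycin: 25–44 mL/min → 50% of 150 mg = 75 mg.
Total = 120 + 75 = 195 mg.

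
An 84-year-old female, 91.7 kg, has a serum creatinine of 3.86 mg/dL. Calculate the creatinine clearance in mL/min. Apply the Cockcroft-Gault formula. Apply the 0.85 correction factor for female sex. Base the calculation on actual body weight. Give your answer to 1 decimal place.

15.7 mL/min

CrCl = (140 − 84) × 91.7 / (72 × 3.86) × 0.85 = 5135.2 / 277.92 × 0.85 ≈ 15.7 mL/min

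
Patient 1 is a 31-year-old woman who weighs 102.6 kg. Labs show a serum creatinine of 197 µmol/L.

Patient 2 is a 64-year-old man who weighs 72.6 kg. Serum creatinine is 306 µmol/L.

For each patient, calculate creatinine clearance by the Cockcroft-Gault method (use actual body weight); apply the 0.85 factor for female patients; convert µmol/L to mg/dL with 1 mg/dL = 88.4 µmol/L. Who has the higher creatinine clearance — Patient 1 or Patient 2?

Patient 1: SCr = 197 / 88.4 = 2.229 mg/dL
Patient 1: CrCl = (140 − 31) × 102.6 / (72 × 2.229) × 0.85 = 11183.4 / 160.49 × 0.85 ≈ 59.2 mL/min
Patient 2: SCr = 306 / 88.4 = 3.462 mg/dL
Patient 2: CrCl = (140 − 64) × 72.6 / (72 × 3.462) = 5517.6 / 249.26 ≈ 22.1 mL/min
59.2 vs 22.1 mL/min → Patient 1 is higher.

Patient 1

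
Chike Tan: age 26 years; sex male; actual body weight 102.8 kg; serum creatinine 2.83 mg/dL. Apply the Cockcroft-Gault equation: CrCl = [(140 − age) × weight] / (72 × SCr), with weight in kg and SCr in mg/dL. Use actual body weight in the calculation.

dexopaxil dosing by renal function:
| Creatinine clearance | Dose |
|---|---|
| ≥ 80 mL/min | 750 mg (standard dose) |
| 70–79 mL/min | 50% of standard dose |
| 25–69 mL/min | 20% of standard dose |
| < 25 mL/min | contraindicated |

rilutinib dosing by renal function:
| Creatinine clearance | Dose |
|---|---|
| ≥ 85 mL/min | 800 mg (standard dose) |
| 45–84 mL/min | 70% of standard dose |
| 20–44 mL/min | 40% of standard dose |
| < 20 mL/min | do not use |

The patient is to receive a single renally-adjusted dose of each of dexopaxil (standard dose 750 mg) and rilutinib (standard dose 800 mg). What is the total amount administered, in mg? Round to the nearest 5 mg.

CrCl = (140 − 26) × 102.8 / (72 × 2.83) = 11719.2 / 203.76 ≈ 57.5 mL/min
CrCl ≈ 58 mL/min.
dexopaxil: 25–69 mL/min → 20% of 750 mg = 150 mg.
rilutinib: 45–84 mL/min → 70% of 800 mg = 560 mg.
Total = 150 + 560 = 710 mg.

710 mg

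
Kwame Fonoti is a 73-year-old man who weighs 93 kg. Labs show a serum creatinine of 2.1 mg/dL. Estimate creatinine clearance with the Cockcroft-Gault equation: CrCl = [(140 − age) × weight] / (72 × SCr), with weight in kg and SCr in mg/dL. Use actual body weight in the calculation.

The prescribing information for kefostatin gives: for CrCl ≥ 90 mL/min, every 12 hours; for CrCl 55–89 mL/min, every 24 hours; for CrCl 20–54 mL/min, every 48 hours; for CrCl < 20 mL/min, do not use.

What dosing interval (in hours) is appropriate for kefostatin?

CrCl = (140 − 73) × 93 / (72 × 2.1) = 6231.0 / 151.20 ≈ 41.2 mL/min
CrCl ≈ 41 mL/min → bracket 20–54 mL/min → every 48 hours.

every 48 hours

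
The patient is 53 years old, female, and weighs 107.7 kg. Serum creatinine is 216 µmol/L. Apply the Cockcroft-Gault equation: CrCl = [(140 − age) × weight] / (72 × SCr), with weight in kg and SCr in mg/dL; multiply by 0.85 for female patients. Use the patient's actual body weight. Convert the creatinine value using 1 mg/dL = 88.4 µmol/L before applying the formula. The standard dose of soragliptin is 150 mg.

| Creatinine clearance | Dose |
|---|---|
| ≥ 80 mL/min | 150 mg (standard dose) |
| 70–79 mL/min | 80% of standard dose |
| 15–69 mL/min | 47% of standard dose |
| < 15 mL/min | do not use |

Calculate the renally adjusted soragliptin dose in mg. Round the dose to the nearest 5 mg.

SCr = 216 / 88.4 = 2.443 mg/dL
CrCl = (140 − 53) × 107.7 / (72 × 2.443) × 0.85 = 9369.9 / 175.90 × 0.85 ≈ 45.3 mL/min
CrCl ≈ 45 mL/min → bracket 15–69 mL/min.
47% of 150 mg = 70.5 mg → 70 mg

70 mg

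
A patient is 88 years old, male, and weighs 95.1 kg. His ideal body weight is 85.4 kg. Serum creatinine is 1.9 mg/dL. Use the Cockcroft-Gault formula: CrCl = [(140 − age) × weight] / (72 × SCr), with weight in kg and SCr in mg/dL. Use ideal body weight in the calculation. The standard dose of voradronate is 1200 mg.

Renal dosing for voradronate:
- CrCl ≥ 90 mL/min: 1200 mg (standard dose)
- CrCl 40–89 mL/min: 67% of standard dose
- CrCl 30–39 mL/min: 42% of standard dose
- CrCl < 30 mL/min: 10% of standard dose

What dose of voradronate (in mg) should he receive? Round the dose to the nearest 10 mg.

500 mg

CrCl = (140 − 88) × 85.4 / (72 × 1.9) = 4440.8 / 136.80 ≈ 32.5 mL/min
CrCl ≈ 32 mL/min → bracket 30–39 mL/min.
42% of 1200 mg = 504 mg → 500 mg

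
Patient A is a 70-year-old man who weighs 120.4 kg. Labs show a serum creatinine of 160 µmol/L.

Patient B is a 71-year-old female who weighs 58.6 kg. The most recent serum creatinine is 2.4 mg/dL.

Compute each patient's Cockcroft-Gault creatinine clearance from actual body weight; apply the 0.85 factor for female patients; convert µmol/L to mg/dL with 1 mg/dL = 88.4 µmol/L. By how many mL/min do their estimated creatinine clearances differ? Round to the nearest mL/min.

Patient A: SCr = 160 / 88.4 = 1.81 mg/dL
Patient A: CrCl = (140 − 70) × 120.4 / (72 × 1.81) = 8428.0 / 130.32 ≈ 64.7 mL/min
Patient B: CrCl = (140 − 71) × 58.6 / (72 × 2.4) × 0.85 = 4043.4 / 172.80 × 0.85 ≈ 19.9 mL/min
|64.7 − 19.9| = 44.8 mL/min

45 mL/min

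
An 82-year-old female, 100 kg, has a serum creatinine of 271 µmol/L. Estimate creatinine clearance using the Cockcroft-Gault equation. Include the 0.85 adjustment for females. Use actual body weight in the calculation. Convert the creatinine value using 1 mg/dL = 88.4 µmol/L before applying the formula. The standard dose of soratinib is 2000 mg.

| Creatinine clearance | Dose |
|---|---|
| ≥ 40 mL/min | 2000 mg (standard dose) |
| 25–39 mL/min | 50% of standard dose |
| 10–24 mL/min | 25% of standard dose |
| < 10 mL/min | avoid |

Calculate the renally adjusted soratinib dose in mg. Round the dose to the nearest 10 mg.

500 mg

SCr = 271 / 88.4 = 3.066 mg/dL
CrCl = (140 − 82) × 100 / (72 × 3.066) × 0.85 = 5800.0 / 220.75 × 0.85 ≈ 22.3 mL/min
CrCl ≈ 22 mL/min → bracket 10–24 mL/min.
25% of 2000 mg = 500 mg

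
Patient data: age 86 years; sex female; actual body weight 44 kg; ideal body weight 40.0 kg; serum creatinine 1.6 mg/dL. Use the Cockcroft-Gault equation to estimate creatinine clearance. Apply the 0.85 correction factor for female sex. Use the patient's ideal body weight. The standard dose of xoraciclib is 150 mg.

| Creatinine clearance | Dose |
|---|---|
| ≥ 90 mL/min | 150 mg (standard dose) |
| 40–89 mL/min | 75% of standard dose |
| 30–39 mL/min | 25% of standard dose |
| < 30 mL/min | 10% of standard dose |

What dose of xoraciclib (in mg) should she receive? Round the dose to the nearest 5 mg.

15 mg

CrCl = (140 − 86) × 40 / (72 × 1.6) × 0.85 = 2160.0 / 115.20 × 0.85 ≈ 15.9 mL/min
CrCl ≈ 16 mL/min → bracket < 30 mL/min.
10% of 150 mg = 15 mg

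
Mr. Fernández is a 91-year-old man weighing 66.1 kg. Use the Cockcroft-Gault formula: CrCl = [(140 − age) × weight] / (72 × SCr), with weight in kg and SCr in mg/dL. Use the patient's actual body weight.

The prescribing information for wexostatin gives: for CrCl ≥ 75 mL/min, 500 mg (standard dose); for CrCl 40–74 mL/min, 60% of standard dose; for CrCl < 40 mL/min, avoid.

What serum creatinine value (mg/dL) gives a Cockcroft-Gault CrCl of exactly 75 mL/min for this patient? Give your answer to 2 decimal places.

Standard dose requires CrCl ≥ 75 mL/min.
Set (140 − 91) × 66.1 / (72 × SCr) = 75
SCr = (140 − 91) × 66.1 / (72 × 75) = 0.600 mg/dL

0.60 mg/dL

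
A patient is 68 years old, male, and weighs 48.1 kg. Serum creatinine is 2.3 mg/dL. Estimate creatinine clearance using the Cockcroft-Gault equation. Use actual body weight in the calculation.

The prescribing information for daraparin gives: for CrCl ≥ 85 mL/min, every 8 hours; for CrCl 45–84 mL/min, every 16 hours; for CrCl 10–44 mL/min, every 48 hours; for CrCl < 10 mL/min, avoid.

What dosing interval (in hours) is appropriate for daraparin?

CrCl = (140 − 68) × 48.1 / (72 × 2.3) = 3463.2 / 165.60 ≈ 20.9 mL/min
CrCl ≈ 21 mL/min → bracket 10–44 mL/min → every 48 hours.

every 48 hours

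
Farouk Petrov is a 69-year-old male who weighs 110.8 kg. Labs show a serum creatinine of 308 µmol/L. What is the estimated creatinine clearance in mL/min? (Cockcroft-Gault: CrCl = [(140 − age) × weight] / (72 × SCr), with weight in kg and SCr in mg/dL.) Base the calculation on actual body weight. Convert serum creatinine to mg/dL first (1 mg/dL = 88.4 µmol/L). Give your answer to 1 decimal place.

31.4 mL/min

SCr = 308 / 88.4 = 3.484 mg/dL
CrCl = (140 − 69) × 110.8 / (72 × 3.484) = 7866.8 / 250.85 ≈ 31.4 mL/min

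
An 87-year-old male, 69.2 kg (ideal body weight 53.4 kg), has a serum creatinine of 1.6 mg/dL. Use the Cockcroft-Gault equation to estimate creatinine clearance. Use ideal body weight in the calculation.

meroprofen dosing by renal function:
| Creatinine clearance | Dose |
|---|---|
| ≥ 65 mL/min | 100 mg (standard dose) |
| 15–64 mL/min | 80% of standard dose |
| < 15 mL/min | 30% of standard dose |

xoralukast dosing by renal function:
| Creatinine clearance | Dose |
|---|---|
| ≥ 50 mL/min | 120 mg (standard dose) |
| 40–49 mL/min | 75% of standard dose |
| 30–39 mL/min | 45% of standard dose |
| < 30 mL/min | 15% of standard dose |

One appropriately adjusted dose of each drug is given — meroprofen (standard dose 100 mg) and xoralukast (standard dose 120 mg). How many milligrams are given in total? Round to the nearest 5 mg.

CrCl = (140 − 87) × 53.4 / (72 × 1.6) = 2830.2 / 115.20 ≈ 24.6 mL/min
CrCl ≈ 25 mL/min.
meroprofen: 15–64 mL/min → 80% of 100 mg = 80 mg.
xoralukast: < 30 mL/min → 15% of 120 mg = 18 mg.
Total = 80 + 18 = 98 mg.

100 mg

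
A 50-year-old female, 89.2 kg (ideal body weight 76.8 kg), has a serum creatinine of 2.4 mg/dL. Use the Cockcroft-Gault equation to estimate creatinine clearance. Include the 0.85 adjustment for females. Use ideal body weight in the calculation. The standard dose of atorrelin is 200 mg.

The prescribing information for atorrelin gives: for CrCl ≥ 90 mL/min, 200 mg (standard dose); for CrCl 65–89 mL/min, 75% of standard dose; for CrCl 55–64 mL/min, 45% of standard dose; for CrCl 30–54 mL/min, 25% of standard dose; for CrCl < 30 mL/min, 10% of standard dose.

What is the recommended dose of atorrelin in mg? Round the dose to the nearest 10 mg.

50 mg

CrCl = (140 − 50) × 76.8 / (72 × 2.4) × 0.85 = 6912.0 / 172.80 × 0.85 ≈ 34.0 mL/min
CrCl ≈ 34 mL/min → bracket 30–54 mL/min.
25% of 200 mg = 50 mg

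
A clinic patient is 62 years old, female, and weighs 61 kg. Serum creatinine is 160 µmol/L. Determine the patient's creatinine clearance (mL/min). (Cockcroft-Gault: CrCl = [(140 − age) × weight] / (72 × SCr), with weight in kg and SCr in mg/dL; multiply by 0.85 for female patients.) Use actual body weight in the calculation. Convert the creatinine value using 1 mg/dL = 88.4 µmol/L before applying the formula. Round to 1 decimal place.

31.0 mL/min

SCr = 160 / 88.4 = 1.81 mg/dL
CrCl = (140 − 62) × 61 / (72 × 1.81) × 0.85 = 4758.0 / 130.32 × 0.85 ≈ 31.0 mL/min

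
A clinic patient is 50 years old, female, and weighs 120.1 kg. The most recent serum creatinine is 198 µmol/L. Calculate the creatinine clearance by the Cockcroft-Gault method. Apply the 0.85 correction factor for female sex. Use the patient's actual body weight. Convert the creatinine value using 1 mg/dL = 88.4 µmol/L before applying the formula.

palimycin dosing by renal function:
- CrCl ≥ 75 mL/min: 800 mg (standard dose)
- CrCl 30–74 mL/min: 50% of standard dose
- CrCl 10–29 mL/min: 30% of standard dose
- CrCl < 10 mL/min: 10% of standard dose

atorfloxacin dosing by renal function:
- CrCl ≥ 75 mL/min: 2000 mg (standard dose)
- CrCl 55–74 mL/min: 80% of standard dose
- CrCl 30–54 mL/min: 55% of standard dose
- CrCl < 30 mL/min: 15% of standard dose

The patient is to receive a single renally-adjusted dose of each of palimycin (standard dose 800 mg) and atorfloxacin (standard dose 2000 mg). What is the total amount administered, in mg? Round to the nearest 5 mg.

2000 mg

SCr = 198 / 88.4 = 2.24 mg/dL
CrCl = (140 − 50) × 120.1 / (72 × 2.24) × 0.85 = 10809.0 / 161.28 × 0.85 ≈ 57.0 mL/min
CrCl ≈ 57 mL/min.
palimycin: 30–74 mL/min → 50% of 800 mg = 400 mg.
atorfloxacin: 55–74 mL/min → 80% of 2000 mg = 1600 mg.
Total = 400 + 1600 = 2000 mg.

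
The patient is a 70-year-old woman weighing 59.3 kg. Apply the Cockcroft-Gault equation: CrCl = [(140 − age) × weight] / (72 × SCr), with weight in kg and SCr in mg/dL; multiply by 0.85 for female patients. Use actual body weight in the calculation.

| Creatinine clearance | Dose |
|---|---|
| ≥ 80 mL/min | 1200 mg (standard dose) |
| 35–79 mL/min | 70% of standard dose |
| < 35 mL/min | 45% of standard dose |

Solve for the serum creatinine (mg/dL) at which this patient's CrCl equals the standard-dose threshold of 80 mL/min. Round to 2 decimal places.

Standard dose requires CrCl ≥ 80 mL/min.
Set (140 − 70) × 59.3 × 0.85 / (72 × SCr) = 80
SCr = (140 − 70) × 59.3 × 0.85 / (72 × 80) = 0.613 mg/dL

0.61 mg/dL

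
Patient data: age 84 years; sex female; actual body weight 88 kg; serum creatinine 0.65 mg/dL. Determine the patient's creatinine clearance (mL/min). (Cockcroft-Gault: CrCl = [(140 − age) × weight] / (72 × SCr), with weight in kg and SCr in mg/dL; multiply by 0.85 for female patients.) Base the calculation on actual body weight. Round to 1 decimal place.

89.5 mL/min

CrCl = (140 − 84) × 88 / (72 × 0.65) × 0.85 = 4928.0 / 46.80 × 0.85 ≈ 89.5 mL/min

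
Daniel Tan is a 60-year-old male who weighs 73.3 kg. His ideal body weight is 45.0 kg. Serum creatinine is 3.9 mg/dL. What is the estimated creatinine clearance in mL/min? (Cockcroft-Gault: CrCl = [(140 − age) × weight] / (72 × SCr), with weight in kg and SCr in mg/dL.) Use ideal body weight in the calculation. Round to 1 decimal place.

12.8 mL/min

CrCl = (140 − 60) × 45 / (72 × 3.9) = 3600.0 / 280.80 ≈ 12.8 mL/min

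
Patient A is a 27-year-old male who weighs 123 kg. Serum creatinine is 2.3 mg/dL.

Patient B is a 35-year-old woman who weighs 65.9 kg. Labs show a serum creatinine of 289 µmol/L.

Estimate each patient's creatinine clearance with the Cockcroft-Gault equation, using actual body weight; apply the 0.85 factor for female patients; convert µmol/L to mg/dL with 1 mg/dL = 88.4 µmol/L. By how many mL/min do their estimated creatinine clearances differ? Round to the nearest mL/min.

59 mL/min

Patient A: CrCl = (140 − 27) × 123 / (72 × 2.3) = 13899.0 / 165.60 ≈ 83.9 mL/min
Patient B: SCr = 289 / 88.4 = 3.269 mg/dL
Patient B: CrCl = (140 − 35) × 65.9 / (72 × 3.269) × 0.85 = 6919.5 / 235.37 × 0.85 ≈ 25.0 mL/min
|83.9 − 25.0| = 58.9 mL/min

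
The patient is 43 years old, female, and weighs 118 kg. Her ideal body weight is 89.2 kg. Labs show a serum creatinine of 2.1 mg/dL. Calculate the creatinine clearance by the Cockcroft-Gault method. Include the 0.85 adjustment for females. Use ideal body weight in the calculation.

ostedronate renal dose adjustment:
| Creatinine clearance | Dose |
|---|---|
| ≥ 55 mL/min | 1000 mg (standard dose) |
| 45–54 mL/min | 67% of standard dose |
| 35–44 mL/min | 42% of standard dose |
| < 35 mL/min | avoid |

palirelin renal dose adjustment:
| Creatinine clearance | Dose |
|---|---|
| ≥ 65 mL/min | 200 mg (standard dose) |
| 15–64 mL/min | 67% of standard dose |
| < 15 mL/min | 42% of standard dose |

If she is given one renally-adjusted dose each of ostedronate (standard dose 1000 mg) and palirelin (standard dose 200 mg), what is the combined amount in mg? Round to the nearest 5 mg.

CrCl = (140 − 43) × 89.2 / (72 × 2.1) × 0.85 = 8652.4 / 151.20 × 0.85 ≈ 48.6 mL/min
CrCl ≈ 49 mL/min.
ostedronate: 45–54 mL/min → 67% of 1000 mg = 670 mg.
palirelin: 15–64 mL/min → 67% of 200 mg = 134 mg.
Total = 670 + 134 = 804 mg.

805 mg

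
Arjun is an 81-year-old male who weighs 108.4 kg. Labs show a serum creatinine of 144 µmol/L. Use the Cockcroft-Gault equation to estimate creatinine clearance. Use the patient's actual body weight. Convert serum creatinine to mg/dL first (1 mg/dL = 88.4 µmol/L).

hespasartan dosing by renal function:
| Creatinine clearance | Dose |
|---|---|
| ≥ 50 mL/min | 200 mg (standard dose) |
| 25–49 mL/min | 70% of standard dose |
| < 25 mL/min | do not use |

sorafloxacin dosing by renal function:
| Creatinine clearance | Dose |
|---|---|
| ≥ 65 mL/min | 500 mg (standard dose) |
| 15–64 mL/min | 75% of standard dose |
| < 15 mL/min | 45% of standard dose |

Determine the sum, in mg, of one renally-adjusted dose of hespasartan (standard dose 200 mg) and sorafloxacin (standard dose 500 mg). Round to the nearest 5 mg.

SCr = 144 / 88.4 = 1.629 mg/dL
CrCl = (140 − 81) × 108.4 / (72 × 1.629) = 6395.6 / 117.29 ≈ 54.5 mL/min
CrCl ≈ 55 mL/min.
hespasartan: ≥ 50 mL/min → 100% of 200 mg = 200 mg.
sorafloxacin: 15–64 mL/min → 75% of 500 mg = 375 mg.
Total = 200 + 375 = 575 mg.

575 mg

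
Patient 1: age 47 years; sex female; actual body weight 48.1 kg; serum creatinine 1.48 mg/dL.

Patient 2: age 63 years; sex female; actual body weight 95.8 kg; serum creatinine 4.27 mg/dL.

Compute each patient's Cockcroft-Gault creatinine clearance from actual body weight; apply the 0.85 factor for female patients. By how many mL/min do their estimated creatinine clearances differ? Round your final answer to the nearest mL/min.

Patient 1: CrCl = (140 − 47) × 48.1 / (72 × 1.48) × 0.85 = 4473.3 / 106.56 × 0.85 ≈ 35.7 mL/min
Patient 2: CrCl = (140 − 63) × 95.8 / (72 × 4.27) × 0.85 = 7376.6 / 307.44 × 0.85 ≈ 20.4 mL/min
|35.7 − 20.4| = 15.3 mL/min

15 mL/min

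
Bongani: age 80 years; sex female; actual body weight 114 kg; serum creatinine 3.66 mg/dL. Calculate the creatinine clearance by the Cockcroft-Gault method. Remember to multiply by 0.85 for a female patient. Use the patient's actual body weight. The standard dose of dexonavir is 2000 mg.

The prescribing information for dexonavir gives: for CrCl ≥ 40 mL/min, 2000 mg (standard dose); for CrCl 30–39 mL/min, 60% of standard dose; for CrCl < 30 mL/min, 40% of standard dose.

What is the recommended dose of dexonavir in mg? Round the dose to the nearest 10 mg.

800 mg

CrCl = (140 − 80) × 114 / (72 × 3.66) × 0.85 = 6840.0 / 263.52 × 0.85 ≈ 22.1 mL/min
CrCl ≈ 22 mL/min → bracket < 30 mL/min.
40% of 2000 mg = 800 mg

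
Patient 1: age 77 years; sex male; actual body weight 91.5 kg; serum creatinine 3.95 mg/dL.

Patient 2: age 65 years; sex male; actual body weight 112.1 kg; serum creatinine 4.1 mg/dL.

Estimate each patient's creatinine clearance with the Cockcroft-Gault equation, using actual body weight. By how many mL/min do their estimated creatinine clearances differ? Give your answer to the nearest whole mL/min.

Patient 1: CrCl = (140 − 77) × 91.5 / (72 × 3.95) = 5764.5 / 284.40 ≈ 20.3 mL/min
Patient 2: CrCl = (140 − 65) × 112.1 / (72 × 4.1) = 8407.5 / 295.20 ≈ 28.5 mL/min
|20.3 − 28.5| = 8.2 mL/min

8 mL/min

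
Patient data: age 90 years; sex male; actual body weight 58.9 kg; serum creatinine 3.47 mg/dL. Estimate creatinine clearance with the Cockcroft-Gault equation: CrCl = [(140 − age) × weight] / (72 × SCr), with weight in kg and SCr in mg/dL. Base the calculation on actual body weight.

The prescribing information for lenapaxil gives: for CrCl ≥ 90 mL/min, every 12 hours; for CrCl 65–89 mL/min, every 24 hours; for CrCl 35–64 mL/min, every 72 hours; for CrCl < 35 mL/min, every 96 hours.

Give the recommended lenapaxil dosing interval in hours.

every 96 hours

CrCl = (140 − 90) × 58.9 / (72 × 3.47) = 2945.0 / 249.84 ≈ 11.8 mL/min
CrCl ≈ 12 mL/min → bracket < 35 mL/min → every 96 hours.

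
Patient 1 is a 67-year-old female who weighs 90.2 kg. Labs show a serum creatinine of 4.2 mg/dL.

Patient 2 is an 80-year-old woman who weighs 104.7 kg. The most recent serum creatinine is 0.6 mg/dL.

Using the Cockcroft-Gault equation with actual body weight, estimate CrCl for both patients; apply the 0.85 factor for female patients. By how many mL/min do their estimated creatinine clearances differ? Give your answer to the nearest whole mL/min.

Patient 1: CrCl = (140 − 67) × 90.2 / (72 × 4.2) × 0.85 = 6584.6 / 302.40 × 0.85 ≈ 18.5 mL/min
Patient 2: CrCl = (140 − 80) × 104.7 / (72 × 0.6) × 0.85 = 6282.0 / 43.20 × 0.85 ≈ 123.6 mL/min
|18.5 − 123.6| = 105.1 mL/min

105 mL/min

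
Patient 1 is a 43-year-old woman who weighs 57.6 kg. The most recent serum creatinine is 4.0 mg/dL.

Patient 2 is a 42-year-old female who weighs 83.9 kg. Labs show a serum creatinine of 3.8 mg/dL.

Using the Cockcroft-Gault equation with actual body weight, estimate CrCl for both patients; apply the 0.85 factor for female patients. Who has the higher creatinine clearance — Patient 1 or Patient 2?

Patient 2

Patient 1: CrCl = (140 − 43) × 57.6 / (72 × 4) × 0.85 = 5587.2 / 288.00 × 0.85 ≈ 16.5 mL/min
Patient 2: CrCl = (140 − 42) × 83.9 / (72 × 3.8) × 0.85 = 8222.2 / 273.60 × 0.85 ≈ 25.5 mL/min
16.5 vs 25.5 mL/min → Patient 2 is higher.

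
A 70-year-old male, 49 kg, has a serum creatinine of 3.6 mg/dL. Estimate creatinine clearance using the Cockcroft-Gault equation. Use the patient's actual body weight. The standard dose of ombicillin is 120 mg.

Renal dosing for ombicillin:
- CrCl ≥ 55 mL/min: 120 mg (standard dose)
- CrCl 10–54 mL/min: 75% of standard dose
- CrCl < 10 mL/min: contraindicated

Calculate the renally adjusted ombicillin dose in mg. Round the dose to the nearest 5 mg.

90 mg

CrCl = (140 − 70) × 49 / (72 × 3.6) = 3430.0 / 259.20 ≈ 13.2 mL/min
CrCl ≈ 13 mL/min → bracket 10–54 mL/min.
75% of 120 mg = 90 mg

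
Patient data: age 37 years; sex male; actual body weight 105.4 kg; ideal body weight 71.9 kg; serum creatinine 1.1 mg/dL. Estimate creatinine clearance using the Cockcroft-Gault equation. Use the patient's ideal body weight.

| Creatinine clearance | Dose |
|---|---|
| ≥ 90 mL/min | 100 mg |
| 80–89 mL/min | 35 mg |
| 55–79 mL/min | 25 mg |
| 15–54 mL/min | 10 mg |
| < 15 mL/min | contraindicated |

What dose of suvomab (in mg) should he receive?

100 mg

CrCl = (140 − 37) × 71.9 / (72 × 1.1) = 7405.7 / 79.20 ≈ 93.5 mL/min
CrCl ≈ 94 mL/min → bracket ≥ 90 mL/min.
Dose for this bracket: 100 mg.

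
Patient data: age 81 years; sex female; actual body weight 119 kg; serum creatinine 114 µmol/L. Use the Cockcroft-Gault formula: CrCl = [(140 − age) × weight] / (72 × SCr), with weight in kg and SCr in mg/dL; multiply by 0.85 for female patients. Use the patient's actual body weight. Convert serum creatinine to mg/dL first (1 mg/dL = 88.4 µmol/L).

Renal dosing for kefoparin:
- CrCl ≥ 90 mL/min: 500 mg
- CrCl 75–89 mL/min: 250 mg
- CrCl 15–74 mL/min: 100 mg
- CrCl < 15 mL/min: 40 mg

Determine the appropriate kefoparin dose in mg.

SCr = 114 / 88.4 = 1.29 mg/dL
CrCl = (140 − 81) × 119 / (72 × 1.29) × 0.85 = 7021.0 / 92.88 × 0.85 ≈ 64.3 mL/min
CrCl ≈ 64 mL/min → bracket 15–74 mL/min.
Dose for this bracket: 100 mg.

100 mg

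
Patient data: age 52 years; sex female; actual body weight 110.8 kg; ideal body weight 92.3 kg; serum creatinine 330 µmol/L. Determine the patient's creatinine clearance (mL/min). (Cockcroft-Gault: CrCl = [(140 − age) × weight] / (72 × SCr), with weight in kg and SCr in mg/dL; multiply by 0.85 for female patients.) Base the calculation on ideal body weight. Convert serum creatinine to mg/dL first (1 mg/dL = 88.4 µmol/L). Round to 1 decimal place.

SCr = 330 / 88.4 = 3.733 mg/dL
CrCl = (140 − 52) × 92.3 / (72 × 3.733) × 0.85 = 8122.4 / 268.78 × 0.85 ≈ 25.7 mL/min

25.7 mL/min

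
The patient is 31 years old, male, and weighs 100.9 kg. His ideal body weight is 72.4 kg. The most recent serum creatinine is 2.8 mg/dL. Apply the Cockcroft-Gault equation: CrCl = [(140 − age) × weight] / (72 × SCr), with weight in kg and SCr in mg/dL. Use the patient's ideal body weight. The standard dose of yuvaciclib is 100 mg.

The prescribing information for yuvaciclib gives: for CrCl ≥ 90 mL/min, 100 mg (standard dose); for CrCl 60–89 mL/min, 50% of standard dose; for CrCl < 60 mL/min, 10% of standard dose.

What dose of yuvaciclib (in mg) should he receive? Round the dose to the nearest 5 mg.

10 mg

CrCl = (140 − 31) × 72.4 / (72 × 2.8) = 7891.6 / 201.60 ≈ 39.1 mL/min
CrCl ≈ 39 mL/min → bracket < 60 mL/min.
10% of 100 mg = 10 mg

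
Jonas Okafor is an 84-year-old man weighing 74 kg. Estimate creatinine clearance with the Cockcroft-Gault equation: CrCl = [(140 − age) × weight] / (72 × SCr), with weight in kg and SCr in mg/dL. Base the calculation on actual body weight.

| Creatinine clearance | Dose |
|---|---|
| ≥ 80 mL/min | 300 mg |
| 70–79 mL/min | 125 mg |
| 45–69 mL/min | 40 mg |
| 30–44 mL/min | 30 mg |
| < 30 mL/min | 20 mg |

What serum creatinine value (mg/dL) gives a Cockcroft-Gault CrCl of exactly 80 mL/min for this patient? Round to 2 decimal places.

0.72 mg/dL

Standard dose requires CrCl ≥ 80 mL/min.
Set (140 − 84) × 74 / (72 × SCr) = 80
SCr = (140 − 84) × 74 / (72 × 80) = 0.719 mg/dL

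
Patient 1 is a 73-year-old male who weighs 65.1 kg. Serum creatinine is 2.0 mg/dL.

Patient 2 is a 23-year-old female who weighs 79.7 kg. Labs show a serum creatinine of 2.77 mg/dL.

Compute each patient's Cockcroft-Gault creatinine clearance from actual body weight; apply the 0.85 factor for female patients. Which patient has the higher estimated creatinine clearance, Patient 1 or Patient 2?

Patient 2

Patient 1: CrCl = (140 − 73) × 65.1 / (72 × 2) = 4361.7 / 144.00 ≈ 30.3 mL/min
Patient 2: CrCl = (140 − 23) × 79.7 / (72 × 2.77) × 0.85 = 9324.9 / 199.44 × 0.85 ≈ 39.7 mL/min
30.3 vs 39.7 mL/min → Patient 2 is higher.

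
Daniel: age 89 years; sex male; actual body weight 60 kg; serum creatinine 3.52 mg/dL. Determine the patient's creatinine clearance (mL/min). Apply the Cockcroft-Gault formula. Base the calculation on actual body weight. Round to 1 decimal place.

CrCl = (140 − 89) × 60 / (72 × 3.52) = 3060.0 / 253.44 ≈ 12.1 mL/min

12.1 mL/min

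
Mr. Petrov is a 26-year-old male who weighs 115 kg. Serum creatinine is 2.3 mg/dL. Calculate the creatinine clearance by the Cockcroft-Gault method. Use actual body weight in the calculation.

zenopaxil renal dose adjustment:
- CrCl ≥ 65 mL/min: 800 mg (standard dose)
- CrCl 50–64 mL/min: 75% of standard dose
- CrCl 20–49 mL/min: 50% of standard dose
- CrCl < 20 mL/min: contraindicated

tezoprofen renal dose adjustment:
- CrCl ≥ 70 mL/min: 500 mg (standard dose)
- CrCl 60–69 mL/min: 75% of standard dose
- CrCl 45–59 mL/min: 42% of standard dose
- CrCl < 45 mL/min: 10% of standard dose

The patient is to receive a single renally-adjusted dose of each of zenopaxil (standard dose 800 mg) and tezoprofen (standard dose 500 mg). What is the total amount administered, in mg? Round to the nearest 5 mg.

1300 mg

CrCl = (140 − 26) × 115 / (72 × 2.3) = 13110.0 / 165.60 ≈ 79.2 mL/min
CrCl ≈ 79 mL/min.
zenopaxil: ≥ 65 mL/min → 100% of 800 mg = 800 mg.
tezoprofen: ≥ 70 mL/min → 100% of 500 mg = 500 mg.
Total = 800 + 500 = 1300 mg.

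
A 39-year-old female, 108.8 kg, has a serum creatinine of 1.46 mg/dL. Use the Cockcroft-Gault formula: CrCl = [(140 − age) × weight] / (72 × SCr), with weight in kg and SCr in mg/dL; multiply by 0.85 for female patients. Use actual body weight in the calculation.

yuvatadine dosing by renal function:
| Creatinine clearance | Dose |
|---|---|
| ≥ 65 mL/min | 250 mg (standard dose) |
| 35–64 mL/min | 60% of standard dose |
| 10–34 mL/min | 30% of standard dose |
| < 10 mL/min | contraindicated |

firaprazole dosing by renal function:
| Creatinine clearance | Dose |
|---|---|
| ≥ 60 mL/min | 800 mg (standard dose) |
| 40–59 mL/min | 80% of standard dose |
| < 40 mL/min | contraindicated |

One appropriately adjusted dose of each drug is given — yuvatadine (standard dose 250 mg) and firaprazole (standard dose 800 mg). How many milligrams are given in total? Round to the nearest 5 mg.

1050 mg

CrCl = (140 − 39) × 108.8 / (72 × 1.46) × 0.85 = 10988.8 / 105.12 × 0.85 ≈ 88.9 mL/min
CrCl ≈ 89 mL/min.
yuvatadine: ≥ 65 mL/min → 100% of 250 mg = 250 mg.
firaprazole: ≥ 60 mL/min → 100% of 800 mg = 800 mg.
Total = 250 + 800 = 1050 mg.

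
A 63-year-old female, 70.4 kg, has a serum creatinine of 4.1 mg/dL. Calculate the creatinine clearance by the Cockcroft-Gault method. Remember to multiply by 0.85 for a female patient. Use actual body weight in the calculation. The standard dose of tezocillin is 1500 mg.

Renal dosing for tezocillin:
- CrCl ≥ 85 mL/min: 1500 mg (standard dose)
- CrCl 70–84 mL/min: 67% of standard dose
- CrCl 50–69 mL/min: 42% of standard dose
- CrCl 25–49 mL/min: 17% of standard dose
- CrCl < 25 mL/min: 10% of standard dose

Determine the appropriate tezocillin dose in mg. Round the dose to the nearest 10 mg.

150 mg

CrCl = (140 − 63) × 70.4 / (72 × 4.1) × 0.85 = 5420.8 / 295.20 × 0.85 ≈ 15.6 mL/min
CrCl ≈ 16 mL/min → bracket < 25 mL/min.
10% of 1500 mg = 150 mg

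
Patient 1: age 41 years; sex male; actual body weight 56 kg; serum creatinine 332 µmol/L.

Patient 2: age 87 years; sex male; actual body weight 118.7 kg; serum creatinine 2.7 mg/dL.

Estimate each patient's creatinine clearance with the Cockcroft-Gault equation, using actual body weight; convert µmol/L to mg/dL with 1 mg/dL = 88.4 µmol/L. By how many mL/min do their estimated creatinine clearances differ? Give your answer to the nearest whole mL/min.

Patient 1: SCr = 332 / 88.4 = 3.756 mg/dL
Patient 1: CrCl = (140 − 41) × 56 / (72 × 3.756) = 5544.0 / 270.43 ≈ 20.5 mL/min
Patient 2: CrCl = (140 − 87) × 118.7 / (72 × 2.7) = 6291.1 / 194.40 ≈ 32.4 mL/min
|20.5 − 32.4| = 11.9 mL/min

12 mL/min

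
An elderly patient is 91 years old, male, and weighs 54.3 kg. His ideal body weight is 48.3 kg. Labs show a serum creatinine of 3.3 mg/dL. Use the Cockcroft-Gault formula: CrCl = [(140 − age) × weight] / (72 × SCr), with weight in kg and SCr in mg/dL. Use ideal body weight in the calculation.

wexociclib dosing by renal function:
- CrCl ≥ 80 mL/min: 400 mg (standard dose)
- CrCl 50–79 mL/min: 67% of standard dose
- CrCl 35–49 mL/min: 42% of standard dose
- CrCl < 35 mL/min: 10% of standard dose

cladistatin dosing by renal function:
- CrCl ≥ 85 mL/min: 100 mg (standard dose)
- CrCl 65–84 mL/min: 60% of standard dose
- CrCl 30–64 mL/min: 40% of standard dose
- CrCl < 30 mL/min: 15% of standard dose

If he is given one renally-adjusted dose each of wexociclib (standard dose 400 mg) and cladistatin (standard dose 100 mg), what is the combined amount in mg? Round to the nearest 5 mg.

55 mg

CrCl = (140 − 91) × 48.3 / (72 × 3.3) = 2366.7 / 237.60 ≈ 10.0 mL/min
CrCl ≈ 10 mL/min.
wexociclib: < 35 mL/min → 10% of 400 mg = 40 mg.
cladistatin: < 30 mL/min → 15% of 100 mg = 15 mg.
Total = 40 + 15 = 55 mg.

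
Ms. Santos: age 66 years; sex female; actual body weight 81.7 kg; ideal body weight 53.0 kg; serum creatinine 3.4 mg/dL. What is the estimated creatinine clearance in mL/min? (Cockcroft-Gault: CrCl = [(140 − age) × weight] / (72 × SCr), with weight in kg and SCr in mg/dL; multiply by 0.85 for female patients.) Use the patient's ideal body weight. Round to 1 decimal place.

CrCl = (140 − 66) × 53 / (72 × 3.4) × 0.85 = 3922.0 / 244.80 × 0.85 ≈ 13.6 mL/min

13.6 mL/min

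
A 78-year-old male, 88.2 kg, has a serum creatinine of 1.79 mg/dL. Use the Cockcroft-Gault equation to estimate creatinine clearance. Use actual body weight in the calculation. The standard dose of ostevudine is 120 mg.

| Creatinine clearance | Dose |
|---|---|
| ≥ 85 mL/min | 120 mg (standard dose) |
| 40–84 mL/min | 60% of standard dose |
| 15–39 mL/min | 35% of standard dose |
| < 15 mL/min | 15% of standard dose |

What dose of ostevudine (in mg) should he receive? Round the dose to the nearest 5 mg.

70 mg

CrCl = (140 − 78) × 88.2 / (72 × 1.79) = 5468.4 / 128.88 ≈ 42.4 mL/min
CrCl ≈ 42 mL/min → bracket 40–84 mL/min.
60% of 120 mg = 72 mg → 70 mg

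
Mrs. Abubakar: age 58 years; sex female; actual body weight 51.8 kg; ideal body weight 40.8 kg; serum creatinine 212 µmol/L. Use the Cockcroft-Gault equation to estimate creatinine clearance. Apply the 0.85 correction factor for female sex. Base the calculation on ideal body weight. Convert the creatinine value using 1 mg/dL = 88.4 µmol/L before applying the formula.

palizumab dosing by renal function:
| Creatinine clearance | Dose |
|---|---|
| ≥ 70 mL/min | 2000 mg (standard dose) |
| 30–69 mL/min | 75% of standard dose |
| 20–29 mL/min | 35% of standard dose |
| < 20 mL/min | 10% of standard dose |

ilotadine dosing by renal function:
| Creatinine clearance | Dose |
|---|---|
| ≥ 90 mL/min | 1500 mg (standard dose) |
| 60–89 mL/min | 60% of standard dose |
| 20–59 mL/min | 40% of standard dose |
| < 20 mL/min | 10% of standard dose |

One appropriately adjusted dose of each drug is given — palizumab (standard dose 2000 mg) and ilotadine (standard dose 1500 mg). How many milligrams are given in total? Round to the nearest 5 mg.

350 mg

SCr = 212 / 88.4 = 2.398 mg/dL
CrCl = (140 − 58) × 40.8 / (72 × 2.398) × 0.85 = 3345.6 / 172.66 × 0.85 ≈ 16.5 mL/min
CrCl ≈ 16 mL/min.
palizumab: < 20 mL/min → 10% of 2000 mg = 200 mg.
ilotadine: < 20 mL/min → 10% of 1500 mg = 150 mg.
Total = 200 + 150 = 350 mg.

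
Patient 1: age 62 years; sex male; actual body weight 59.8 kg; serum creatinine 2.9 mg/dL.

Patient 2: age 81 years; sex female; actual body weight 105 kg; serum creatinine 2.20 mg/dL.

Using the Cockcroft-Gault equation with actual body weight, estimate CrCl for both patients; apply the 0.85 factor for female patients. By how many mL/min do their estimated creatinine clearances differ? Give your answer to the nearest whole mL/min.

11 mL/min

Patient 1: CrCl = (140 − 62) × 59.8 / (72 × 2.9) = 4664.4 / 208.80 ≈ 22.3 mL/min
Patient 2: CrCl = (140 − 81) × 105 / (72 × 2.2) × 0.85 = 6195.0 / 158.40 × 0.85 ≈ 33.2 mL/min
|22.3 − 33.2| = 10.9 mL/min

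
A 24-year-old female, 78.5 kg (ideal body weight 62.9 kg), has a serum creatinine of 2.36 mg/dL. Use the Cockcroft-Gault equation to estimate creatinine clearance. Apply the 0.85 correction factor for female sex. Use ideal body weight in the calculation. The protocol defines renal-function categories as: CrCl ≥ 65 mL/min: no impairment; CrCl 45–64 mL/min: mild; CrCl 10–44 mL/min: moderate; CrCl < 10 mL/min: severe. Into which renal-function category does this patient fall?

moderate

CrCl = (140 − 24) × 62.9 / (72 × 2.36) × 0.85 = 7296.4 / 169.92 × 0.85 ≈ 36.5 mL/min
36 mL/min falls in the 'moderate' range.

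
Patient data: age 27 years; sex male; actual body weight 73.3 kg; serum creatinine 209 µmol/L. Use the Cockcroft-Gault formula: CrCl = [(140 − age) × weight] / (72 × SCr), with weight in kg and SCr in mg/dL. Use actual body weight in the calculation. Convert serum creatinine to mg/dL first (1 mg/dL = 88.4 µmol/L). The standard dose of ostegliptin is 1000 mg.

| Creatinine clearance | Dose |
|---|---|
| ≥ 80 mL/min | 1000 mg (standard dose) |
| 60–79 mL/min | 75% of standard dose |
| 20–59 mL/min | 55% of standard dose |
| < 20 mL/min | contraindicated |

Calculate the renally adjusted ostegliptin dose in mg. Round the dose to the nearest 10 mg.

SCr = 209 / 88.4 = 2.364 mg/dL
CrCl = (140 − 27) × 73.3 / (72 × 2.364) = 8282.9 / 170.21 ≈ 48.7 mL/min
CrCl ≈ 49 mL/min → bracket 20–59 mL/min.
55% of 1000 mg = 550 mg

550 mg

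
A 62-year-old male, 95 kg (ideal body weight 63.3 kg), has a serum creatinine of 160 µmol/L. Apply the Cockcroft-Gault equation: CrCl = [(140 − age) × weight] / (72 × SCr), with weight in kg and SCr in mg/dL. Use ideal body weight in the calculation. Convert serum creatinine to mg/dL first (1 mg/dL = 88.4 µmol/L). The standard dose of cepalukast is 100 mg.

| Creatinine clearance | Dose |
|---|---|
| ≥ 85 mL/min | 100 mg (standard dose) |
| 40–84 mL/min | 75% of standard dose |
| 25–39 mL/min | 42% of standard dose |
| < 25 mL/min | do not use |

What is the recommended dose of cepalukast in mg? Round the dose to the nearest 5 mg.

SCr = 160 / 88.4 = 1.81 mg/dL
CrCl = (140 − 62) × 63.3 / (72 × 1.81) = 4937.4 / 130.32 ≈ 37.9 mL/min
CrCl ≈ 38 mL/min → bracket 25–39 mL/min.
42% of 100 mg = 42 mg → 40 mg

40 mg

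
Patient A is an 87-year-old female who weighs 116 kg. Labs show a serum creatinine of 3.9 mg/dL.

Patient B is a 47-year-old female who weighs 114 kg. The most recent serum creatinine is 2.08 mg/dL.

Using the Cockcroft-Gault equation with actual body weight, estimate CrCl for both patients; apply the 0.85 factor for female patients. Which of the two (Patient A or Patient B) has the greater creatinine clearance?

Patient A: CrCl = (140 − 87) × 116 / (72 × 3.9) × 0.85 = 6148.0 / 280.80 × 0.85 ≈ 18.6 mL/min
Patient B: CrCl = (140 − 47) × 114 / (72 × 2.08) × 0.85 = 10602.0 / 149.76 × 0.85 ≈ 60.2 mL/min
18.6 vs 60.2 mL/min → Patient B is higher.

Patient B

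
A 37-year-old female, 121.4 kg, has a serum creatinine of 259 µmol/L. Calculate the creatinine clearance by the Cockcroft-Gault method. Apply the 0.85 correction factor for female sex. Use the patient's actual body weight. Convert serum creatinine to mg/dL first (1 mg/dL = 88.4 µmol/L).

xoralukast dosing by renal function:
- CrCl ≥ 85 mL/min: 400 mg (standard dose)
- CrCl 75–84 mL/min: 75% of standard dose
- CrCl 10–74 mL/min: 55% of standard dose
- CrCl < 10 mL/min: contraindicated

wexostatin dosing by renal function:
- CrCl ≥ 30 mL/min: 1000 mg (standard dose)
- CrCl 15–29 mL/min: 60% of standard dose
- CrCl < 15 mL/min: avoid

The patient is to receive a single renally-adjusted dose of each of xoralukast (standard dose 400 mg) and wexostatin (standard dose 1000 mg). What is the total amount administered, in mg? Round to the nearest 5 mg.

SCr = 259 / 88.4 = 2.93 mg/dL
CrCl = (140 − 37) × 121.4 / (72 × 2.93) × 0.85 = 12504.2 / 210.96 × 0.85 ≈ 50.4 mL/min
CrCl ≈ 50 mL/min.
xoralukast: 10–74 mL/min → 55% of 400 mg = 220 mg.
wexostatin: ≥ 30 mL/min → 100% of 1000 mg = 1000 mg.
Total = 220 + 1000 = 1220 mg.

1220 mg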